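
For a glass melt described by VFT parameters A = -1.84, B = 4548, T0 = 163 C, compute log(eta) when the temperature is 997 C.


VFT equation: log(eta) = A + B / (T - T0)
  T - T0 = 997 - 163 = 834
  B / (T - T0) = 4548 / 834 = 5.453
  log(eta) = -1.84 + 5.453 = 3.613

3.613


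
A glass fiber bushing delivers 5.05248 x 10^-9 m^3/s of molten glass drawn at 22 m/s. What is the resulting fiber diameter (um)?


Cross-sectional area from continuity:
  A = Q / v = 5.05248 x 10^-9 / 22 = 2.296582 x 10^-10 m^2
Diameter from circular cross-section:
  d = sqrt(4A / pi) * 10^6 (m -> um)
  d = sqrt(4 * 2.296582 x 10^-10 / pi) * 10^6 = 17.1 um

17.1 um


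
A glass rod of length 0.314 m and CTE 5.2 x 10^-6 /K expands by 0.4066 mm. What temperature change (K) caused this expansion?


Rearrange dL = alpha * L0 * dT for dT:
  dT = dL / (alpha * L0)
  dL (m) = 0.4066 / 1000 = 0.0004066
  dT = 0.0004066 / ((5.2 x 10^-6) * 0.314) = 249.0 K

249.0 K


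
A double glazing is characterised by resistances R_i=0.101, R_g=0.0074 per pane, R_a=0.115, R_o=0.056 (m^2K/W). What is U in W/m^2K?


Total thermal resistance (series):
  R_total = R_in + R_glass + R_air + R_glass + R_out
  R_total = 0.101 + 0.0074 + 0.115 + 0.0074 + 0.056 = 0.2868 m^2K/W
U-value = 1 / R_total = 1 / 0.2868 = 3.487 W/m^2K

3.487 W/m^2K


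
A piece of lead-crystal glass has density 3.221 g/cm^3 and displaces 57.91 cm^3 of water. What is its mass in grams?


Rearrange rho = m / V:
  m = rho * V
  m = 3.221 * 57.91 = 186.528 g

186.528 g


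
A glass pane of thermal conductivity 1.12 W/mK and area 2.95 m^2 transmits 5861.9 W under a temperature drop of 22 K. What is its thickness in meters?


Fourier's law: t = k * A * dT / Q
  t = 1.12 * 2.95 * 22 / 5861.9
  t = 72.688 / 5861.9 = 0.0124 m

0.0124 m


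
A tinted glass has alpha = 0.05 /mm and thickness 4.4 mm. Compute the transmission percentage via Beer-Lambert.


Beer-Lambert law: T = exp(-alpha * thickness)
  exponent = -0.05 * 4.4 = -0.22
  T = exp(-0.22) = 0.8025
  Percentage = 0.8025 * 100 = 80.25%

80.25%


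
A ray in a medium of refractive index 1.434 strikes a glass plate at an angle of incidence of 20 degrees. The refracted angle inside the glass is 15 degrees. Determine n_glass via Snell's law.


Apply Snell's law: n1 * sin(theta1) = n2 * sin(theta2)
  n2 = n1 * sin(theta1) / sin(theta2)
  sin(20) = 0.34202
  sin(15) = 0.258819
  n2 = 1.434 * 0.34202 / 0.258819 = 1.895

1.895


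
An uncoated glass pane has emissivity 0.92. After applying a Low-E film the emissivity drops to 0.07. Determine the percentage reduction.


Percentage reduction = (1 - coated/uncoated) * 100
  Ratio = 0.07 / 0.92 = 0.0761
  Reduction = (1 - 0.0761) * 100 = 92.4%

92.4%


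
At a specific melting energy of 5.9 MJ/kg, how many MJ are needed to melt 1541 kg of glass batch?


Total energy = mass * specific energy
  E = 1541 * 5.9 = 9091.9 MJ

9091.9 MJ


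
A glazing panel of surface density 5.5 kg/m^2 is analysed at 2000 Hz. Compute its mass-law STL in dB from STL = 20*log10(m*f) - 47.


Mass law: STL = 20 * log10(m * f) - 47
  m * f = 5.5 * 2000 = 11000
  log10(11000) = 4.04139
  STL = 20 * 4.04139 - 47 = 80.8278 - 47 = 33.8 dB

33.8 dB


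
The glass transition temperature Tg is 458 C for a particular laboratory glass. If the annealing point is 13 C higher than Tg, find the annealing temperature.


The annealing temperature is Tg plus the offset:
  T_anneal = 458 + 13 = 471 C

471 C


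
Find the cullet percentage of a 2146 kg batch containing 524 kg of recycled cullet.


Cullet ratio = (cullet mass / total batch mass) * 100
  Ratio = 524 / 2146 * 100 = 24.42%

24.42%


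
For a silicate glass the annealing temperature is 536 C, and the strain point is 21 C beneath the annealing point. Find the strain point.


Strain point = annealing point - difference:
  T_strain = 536 - 21 = 515 C

515 C


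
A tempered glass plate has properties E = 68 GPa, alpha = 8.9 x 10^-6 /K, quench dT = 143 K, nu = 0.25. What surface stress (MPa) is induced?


Tempering stress: sigma = E * alpha * dT / (1 - nu)
  E (MPa) = 68 * 1000 = 68000
  Numerator = 68000 * (8.9 x 10^-6) * 143 = 86.5436
  Denominator = 1 - 0.25 = 0.75
  sigma = 86.5436 / 0.75 = 115.4 MPa

115.4 MPa


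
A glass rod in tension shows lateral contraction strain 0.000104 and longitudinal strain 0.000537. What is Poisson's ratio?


Poisson's ratio: nu = lateral strain / axial strain
  nu = 0.000104 / 0.000537 = 0.1937

0.1937


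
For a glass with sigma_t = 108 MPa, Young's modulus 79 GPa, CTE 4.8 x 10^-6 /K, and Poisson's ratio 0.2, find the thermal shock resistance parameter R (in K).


Thermal shock resistance: R = sigma * (1 - nu) / (E * alpha)
  Numerator = 108 * (1 - 0.2) = 86.4
  Denominator = 79 * 1000 * (4.8 x 10^-6) = 0.3792
  R = 86.4 / 0.3792 = 227.8 K

227.8 K


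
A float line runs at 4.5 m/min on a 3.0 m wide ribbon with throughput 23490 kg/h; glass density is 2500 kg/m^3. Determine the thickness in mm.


Ribbon cross-section from mass balance:
  Volume rate = throughput / density = 23490 / 2500 = 9.396 m^3/h
  thickness = volume rate / (speed * 60 * width), i.e.
  thickness = throughput / (60 * speed * width * density) * 1000
  thickness = 23490 / (60 * 4.5 * 3.0 * 2500) * 1000 = 11.6 mm

11.6 mm


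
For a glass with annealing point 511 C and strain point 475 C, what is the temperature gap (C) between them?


Gap = T_anneal - T_strain:
  gap = 511 - 475 = 36 C

36 C


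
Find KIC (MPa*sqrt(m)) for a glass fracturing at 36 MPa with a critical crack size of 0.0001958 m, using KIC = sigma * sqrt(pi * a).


Fracture toughness: KIC = sigma * sqrt(pi * a)
  pi * a = pi * 0.0001958 = 0.000615124
  sqrt(pi * a) = 0.024802
  KIC = 36 * 0.024802 = 0.893 MPa*sqrt(m)

0.893 MPa*sqrt(m)


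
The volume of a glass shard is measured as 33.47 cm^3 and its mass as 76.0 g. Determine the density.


Use the definition of density:
  rho = mass / volume
  rho = 76.0 / 33.47 = 2.271 g/cm^3

2.271 g/cm^3


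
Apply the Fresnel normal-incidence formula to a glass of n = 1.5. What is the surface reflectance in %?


Fresnel reflectance at normal incidence:
  R = ((n - 1)/(n + 1))^2
  (n - 1)/(n + 1) = (1.5 - 1)/(1.5 + 1) = 0.2
  R = 0.2^2 = 0.04
  R(%) = 0.04 * 100 = 4.0%

4.0%


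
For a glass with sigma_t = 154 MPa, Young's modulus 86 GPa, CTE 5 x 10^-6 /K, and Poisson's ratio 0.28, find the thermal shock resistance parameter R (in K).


Thermal shock resistance: R = sigma * (1 - nu) / (E * alpha)
  Numerator = 154 * (1 - 0.28) = 110.88
  Denominator = 86 * 1000 * (5 x 10^-6) = 0.43
  R = 110.88 / 0.43 = 257.9 K

257.9 K


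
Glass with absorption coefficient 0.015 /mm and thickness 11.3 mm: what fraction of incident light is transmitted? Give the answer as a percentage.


Beer-Lambert law: T = exp(-alpha * thickness)
  exponent = -0.015 * 11.3 = -0.1695
  T = exp(-0.1695) = 0.8441
  Percentage = 0.8441 * 100 = 84.41%

84.41%


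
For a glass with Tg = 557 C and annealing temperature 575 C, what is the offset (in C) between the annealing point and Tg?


Offset = T_anneal - Tg:
  offset = 575 - 557 = 18 C

18 C


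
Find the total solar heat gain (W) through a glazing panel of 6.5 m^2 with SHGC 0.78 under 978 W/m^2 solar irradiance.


Solar heat gain: Q = Area * SHGC * Irradiance
  Q = 6.5 * 0.78 * 978 = 4958.5 W

4958.5 W


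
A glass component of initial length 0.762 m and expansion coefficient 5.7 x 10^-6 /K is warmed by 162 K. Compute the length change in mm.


Thermal expansion formula: dL = alpha * L0 * dT
  dL = (5.7 x 10^-6) * 0.762 * 162 = 0.00070363 m
Convert to mm: 0.00070363 * 1000 = 0.7036 mm

0.7036 mm


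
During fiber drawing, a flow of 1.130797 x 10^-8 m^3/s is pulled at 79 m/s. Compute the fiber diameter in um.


Cross-sectional area from continuity:
  A = Q / v = 1.130797 x 10^-8 / 79 = 1.431389 x 10^-10 m^2
Diameter from circular cross-section:
  d = sqrt(4A / pi) * 10^6 (m -> um)
  d = sqrt(4 * 1.431389 x 10^-10 / pi) * 10^6 = 13.5 um

13.5 um


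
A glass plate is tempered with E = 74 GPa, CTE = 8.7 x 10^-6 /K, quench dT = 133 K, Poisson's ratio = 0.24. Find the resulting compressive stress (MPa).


Tempering stress: sigma = E * alpha * dT / (1 - nu)
  E (MPa) = 74 * 1000 = 74000
  Numerator = 74000 * (8.7 x 10^-6) * 133 = 85.6254
  Denominator = 1 - 0.24 = 0.76
  sigma = 85.6254 / 0.76 = 112.7 MPa

112.7 MPa


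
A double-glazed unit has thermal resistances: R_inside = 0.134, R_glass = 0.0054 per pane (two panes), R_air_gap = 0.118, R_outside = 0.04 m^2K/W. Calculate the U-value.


Total thermal resistance (series):
  R_total = R_in + R_glass + R_air + R_glass + R_out
  R_total = 0.134 + 0.0054 + 0.118 + 0.0054 + 0.04 = 0.3028 m^2K/W
U-value = 1 / R_total = 1 / 0.3028 = 3.303 W/m^2K

3.303 W/m^2K


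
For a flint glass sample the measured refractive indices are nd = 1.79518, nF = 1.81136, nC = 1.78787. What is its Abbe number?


Abbe number formula: Vd = (nd - 1) / (nF - nC)
  nd - 1 = 1.79518 - 1 = 0.79518
  nF - nC = 1.81136 - 1.78787 = 0.02349
  Vd = 0.79518 / 0.02349 = 33.85

33.85


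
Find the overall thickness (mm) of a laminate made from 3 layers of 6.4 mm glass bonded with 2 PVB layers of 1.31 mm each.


Total thickness = glass contribution + PVB contribution
  Glass: 3 * 6.4 = 19.2 mm
  PVB: 2 * 1.31 = 2.62 mm
  Total = 19.2 + 2.62 = 21.82 mm

21.82 mm


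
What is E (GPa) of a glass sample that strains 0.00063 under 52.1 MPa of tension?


Young's modulus: E = stress / strain
  E = 52.1 MPa / 0.00063 = 82698.41 MPa
Convert to GPa: 82698.41 / 1000 = 82.7 GPa

82.7 GPa


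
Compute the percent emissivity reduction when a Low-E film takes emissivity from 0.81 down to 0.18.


Percentage reduction = (1 - coated/uncoated) * 100
  Ratio = 0.18 / 0.81 = 0.2222
  Reduction = (1 - 0.2222) * 100 = 77.8%

77.8%


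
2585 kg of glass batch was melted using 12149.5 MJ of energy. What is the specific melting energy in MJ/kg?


Rearrange E = m * s for s:
  s = E / m
  s = 12149.5 / 2585 = 4.7 MJ/kg

4.7 MJ/kg


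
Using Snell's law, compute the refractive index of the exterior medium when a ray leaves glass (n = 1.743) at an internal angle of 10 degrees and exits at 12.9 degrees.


Apply Snell's law: n1 * sin(theta1) = n2 * sin(theta2)
  n2 = n1 * sin(theta1) / sin(theta2)
  sin(10) = 0.173648
  sin(12.9) = 0.22325
  n2 = 1.743 * 0.173648 / 0.22325 = 1.3557

1.3557


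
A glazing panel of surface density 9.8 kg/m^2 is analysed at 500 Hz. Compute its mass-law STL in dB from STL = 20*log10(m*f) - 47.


Mass law: STL = 20 * log10(m * f) - 47
  m * f = 9.8 * 500 = 4900
  log10(4900) = 3.6902
  STL = 20 * 3.6902 - 47 = 73.804 - 47 = 26.8 dB

26.8 dB


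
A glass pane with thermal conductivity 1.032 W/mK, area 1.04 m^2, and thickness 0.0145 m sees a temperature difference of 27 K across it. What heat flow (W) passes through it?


Fourier's law: Q = k * A * dT / t
  Q = 1.032 * 1.04 * 27 / 0.0145
  Q = 28.97856 / 0.0145 = 1998.5 W

1998.5 W


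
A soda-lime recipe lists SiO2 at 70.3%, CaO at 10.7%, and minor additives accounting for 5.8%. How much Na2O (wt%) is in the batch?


Pieces sum to 100%:
  Na2O = 100 - (SiO2 + CaO + others)
  Na2O = 100 - (70.3 + 10.7 + 5.8) = 13.2%

13.2%


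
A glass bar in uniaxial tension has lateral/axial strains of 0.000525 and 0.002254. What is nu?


Poisson's ratio: nu = lateral strain / axial strain
  nu = 0.000525 / 0.002254 = 0.2329

0.2329


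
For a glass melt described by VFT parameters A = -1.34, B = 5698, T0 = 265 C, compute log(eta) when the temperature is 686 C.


VFT equation: log(eta) = A + B / (T - T0)
  T - T0 = 686 - 265 = 421
  B / (T - T0) = 5698 / 421 = 13.534
  log(eta) = -1.34 + 13.534 = 12.194

12.194


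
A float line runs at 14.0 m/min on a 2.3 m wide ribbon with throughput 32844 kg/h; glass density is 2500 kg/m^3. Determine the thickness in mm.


Ribbon cross-section from mass balance:
  Volume rate = throughput / density = 32844 / 2500 = 13.1376 m^3/h
  thickness = volume rate / (speed * 60 * width), i.e.
  thickness = throughput / (60 * speed * width * density) * 1000
  thickness = 32844 / (60 * 14.0 * 2.3 * 2500) * 1000 = 6.8 mm

6.8 mm


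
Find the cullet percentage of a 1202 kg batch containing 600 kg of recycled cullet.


Cullet ratio = (cullet mass / total batch mass) * 100
  Ratio = 600 / 1202 * 100 = 49.92%

49.92%


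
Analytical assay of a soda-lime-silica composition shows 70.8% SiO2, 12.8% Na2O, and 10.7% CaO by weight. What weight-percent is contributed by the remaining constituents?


Sum the three major oxides:
  SiO2 + Na2O + CaO = 70.8 + 12.8 + 10.7 = 94.3%
Subtract from 100%:
  Others = 100 - 94.3 = 5.7%

5.7%


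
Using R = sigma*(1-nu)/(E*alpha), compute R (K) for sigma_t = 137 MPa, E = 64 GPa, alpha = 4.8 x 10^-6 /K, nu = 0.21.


Thermal shock resistance: R = sigma * (1 - nu) / (E * alpha)
  Numerator = 137 * (1 - 0.21) = 108.23
  Denominator = 64 * 1000 * (4.8 x 10^-6) = 0.3072
  R = 108.23 / 0.3072 = 352.3 K

352.3 K


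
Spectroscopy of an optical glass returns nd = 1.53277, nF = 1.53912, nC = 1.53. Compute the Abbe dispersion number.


Abbe number formula: Vd = (nd - 1) / (nF - nC)
  nd - 1 = 1.53277 - 1 = 0.53277
  nF - nC = 1.53912 - 1.53 = 0.00912
  Vd = 0.53277 / 0.00912 = 58.42

58.42


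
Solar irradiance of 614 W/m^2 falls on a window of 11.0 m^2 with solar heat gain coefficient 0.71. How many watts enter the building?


Solar heat gain: Q = Area * SHGC * Irradiance
  Q = 11.0 * 0.71 * 614 = 4795.3 W

4795.3 W


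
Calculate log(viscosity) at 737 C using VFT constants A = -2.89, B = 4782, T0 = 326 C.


VFT equation: log(eta) = A + B / (T - T0)
  T - T0 = 737 - 326 = 411
  B / (T - T0) = 4782 / 411 = 11.635
  log(eta) = -2.89 + 11.635 = 8.745

8.745


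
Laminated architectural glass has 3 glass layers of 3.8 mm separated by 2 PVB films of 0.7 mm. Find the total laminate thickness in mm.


Total thickness = glass contribution + PVB contribution
  Glass: 3 * 3.8 = 11.4 mm
  PVB: 2 * 0.7 = 1.4 mm
  Total = 11.4 + 1.4 = 12.8 mm

12.8 mm


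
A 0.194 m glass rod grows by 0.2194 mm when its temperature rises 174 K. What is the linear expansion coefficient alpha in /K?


Rearrange dL = alpha * L0 * dT for alpha:
  alpha = dL / (L0 * dT)
  alpha = (0.2194 / 1000) / (0.194 * 174) = 0.0000065 /K = 6.5 x 10^-6 /K

6.5 x 10^-6 /K


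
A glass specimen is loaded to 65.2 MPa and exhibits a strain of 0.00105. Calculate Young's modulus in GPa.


Young's modulus: E = stress / strain
  E = 65.2 MPa / 0.00105 = 62095.24 MPa
Convert to GPa: 62095.24 / 1000 = 62.1 GPa

62.1 GPa


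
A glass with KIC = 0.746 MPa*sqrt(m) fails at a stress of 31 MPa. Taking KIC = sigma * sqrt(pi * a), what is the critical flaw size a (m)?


Rearrange KIC = sigma * sqrt(pi * a):
  sqrt(pi * a) = KIC / sigma
  sqrt(pi * a) = 0.746 / 31 = 0.024065
  a = (KIC / sigma)^2 / pi
  a = 0.024065^2 / pi = 0.0001843 m

0.0001843 m


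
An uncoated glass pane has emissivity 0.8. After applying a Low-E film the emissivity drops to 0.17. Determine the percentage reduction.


Percentage reduction = (1 - coated/uncoated) * 100
  Ratio = 0.17 / 0.8 = 0.2125
  Reduction = (1 - 0.2125) * 100 = 78.8%

78.8%


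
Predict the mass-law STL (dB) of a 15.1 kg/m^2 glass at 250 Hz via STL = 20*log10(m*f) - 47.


Mass law: STL = 20 * log10(m * f) - 47
  m * f = 15.1 * 250 = 3775
  log10(3775) = 3.57692
  STL = 20 * 3.57692 - 47 = 71.5384 - 47 = 24.5 dB

24.5 dB


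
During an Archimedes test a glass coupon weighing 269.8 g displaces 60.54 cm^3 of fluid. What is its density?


Use the definition of density:
  rho = mass / volume
  rho = 269.8 / 60.54 = 4.457 g/cm^3

4.457 g/cm^3


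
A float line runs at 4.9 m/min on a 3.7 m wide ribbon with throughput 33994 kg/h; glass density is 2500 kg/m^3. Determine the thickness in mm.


Ribbon cross-section from mass balance:
  Volume rate = throughput / density = 33994 / 2500 = 13.5976 m^3/h
  thickness = volume rate / (speed * 60 * width), i.e.
  thickness = throughput / (60 * speed * width * density) * 1000
  thickness = 33994 / (60 * 4.9 * 3.7 * 2500) * 1000 = 12.5 mm

12.5 mm


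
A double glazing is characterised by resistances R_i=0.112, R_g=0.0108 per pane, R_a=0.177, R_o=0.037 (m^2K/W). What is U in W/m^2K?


Total thermal resistance (series):
  R_total = R_in + R_glass + R_air + R_glass + R_out
  R_total = 0.112 + 0.0108 + 0.177 + 0.0108 + 0.037 = 0.3476 m^2K/W
U-value = 1 / R_total = 1 / 0.3476 = 2.877 W/m^2K

2.877 W/m^2K


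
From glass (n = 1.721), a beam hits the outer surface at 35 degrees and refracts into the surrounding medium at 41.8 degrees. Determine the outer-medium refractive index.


Apply Snell's law: n1 * sin(theta1) = n2 * sin(theta2)
  n2 = n1 * sin(theta1) / sin(theta2)
  sin(35) = 0.573576
  sin(41.8) = 0.666532
  n2 = 1.721 * 0.573576 / 0.666532 = 1.481

1.481


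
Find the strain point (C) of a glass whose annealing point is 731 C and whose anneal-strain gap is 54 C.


Strain point = annealing point - difference:
  T_strain = 731 - 54 = 677 C

677 C


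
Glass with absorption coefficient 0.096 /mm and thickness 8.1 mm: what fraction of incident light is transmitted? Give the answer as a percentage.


Beer-Lambert law: T = exp(-alpha * thickness)
  exponent = -0.096 * 8.1 = -0.7776
  T = exp(-0.7776) = 0.4595
  Percentage = 0.4595 * 100 = 45.95%

45.95%


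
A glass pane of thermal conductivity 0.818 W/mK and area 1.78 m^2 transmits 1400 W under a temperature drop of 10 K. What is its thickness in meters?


Fourier's law: t = k * A * dT / Q
  t = 0.818 * 1.78 * 10 / 1400
  t = 14.5604 / 1400 = 0.0104 m

0.0104 m


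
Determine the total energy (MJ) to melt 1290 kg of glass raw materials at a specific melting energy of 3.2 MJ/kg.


Total energy = mass * specific energy
  E = 1290 * 3.2 = 4128 MJ

4128 MJ


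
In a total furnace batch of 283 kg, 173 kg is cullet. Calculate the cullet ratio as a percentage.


Cullet ratio = (cullet mass / total batch mass) * 100
  Ratio = 173 / 283 * 100 = 61.13%

61.13%


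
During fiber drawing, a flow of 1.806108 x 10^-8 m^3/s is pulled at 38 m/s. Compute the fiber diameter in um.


Cross-sectional area from continuity:
  A = Q / v = 1.806108 x 10^-8 / 38 = 4.752916 x 10^-10 m^2
Diameter from circular cross-section:
  d = sqrt(4A / pi) * 10^6 (m -> um)
  d = sqrt(4 * 4.752916 x 10^-10 / pi) * 10^6 = 24.6 um

24.6 um


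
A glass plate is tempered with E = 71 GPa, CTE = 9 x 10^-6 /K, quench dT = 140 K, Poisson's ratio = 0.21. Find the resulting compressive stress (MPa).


Tempering stress: sigma = E * alpha * dT / (1 - nu)
  E (MPa) = 71 * 1000 = 71000
  Numerator = 71000 * (9 x 10^-6) * 140 = 89.46
  Denominator = 1 - 0.21 = 0.79
  sigma = 89.46 / 0.79 = 113.2 MPa

113.2 MPa


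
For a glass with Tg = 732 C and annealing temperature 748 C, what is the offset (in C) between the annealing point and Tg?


Offset = T_anneal - Tg:
  offset = 748 - 732 = 16 C

16 C


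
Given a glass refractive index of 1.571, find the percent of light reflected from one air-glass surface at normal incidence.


Fresnel reflectance at normal incidence:
  R = ((n - 1)/(n + 1))^2
  (n - 1)/(n + 1) = (1.571 - 1)/(1.571 + 1) = 0.222093
  R = 0.222093^2 = 0.0493253
  R(%) = 0.0493253 * 100 = 4.933%

4.933%


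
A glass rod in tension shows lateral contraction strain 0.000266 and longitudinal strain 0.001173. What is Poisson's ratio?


Poisson's ratio: nu = lateral strain / axial strain
  nu = 0.000266 / 0.001173 = 0.2268

0.2268


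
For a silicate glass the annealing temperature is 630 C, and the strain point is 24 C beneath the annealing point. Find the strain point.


Strain point = annealing point - difference:
  T_strain = 630 - 24 = 606 C

606 C


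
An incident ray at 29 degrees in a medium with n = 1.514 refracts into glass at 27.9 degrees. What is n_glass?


Apply Snell's law: n1 * sin(theta1) = n2 * sin(theta2)
  n2 = n1 * sin(theta1) / sin(theta2)
  sin(29) = 0.48481
  sin(27.9) = 0.46793
  n2 = 1.514 * 0.48481 / 0.46793 = 1.5686

1.5686


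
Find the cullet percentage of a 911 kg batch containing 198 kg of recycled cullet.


Cullet ratio = (cullet mass / total batch mass) * 100
  Ratio = 198 / 911 * 100 = 21.73%

21.73%


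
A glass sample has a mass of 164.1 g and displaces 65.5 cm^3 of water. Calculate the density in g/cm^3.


Use the definition of density:
  rho = mass / volume
  rho = 164.1 / 65.5 = 2.505 g/cm^3

2.505 g/cm^3


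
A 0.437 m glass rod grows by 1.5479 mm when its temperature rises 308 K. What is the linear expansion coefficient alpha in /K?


Rearrange dL = alpha * L0 * dT for alpha:
  alpha = dL / (L0 * dT)
  alpha = (1.5479 / 1000) / (0.437 * 308) = 0.0000115 /K = 1.15 x 10^-5 /K

1.15 x 10^-5 /K


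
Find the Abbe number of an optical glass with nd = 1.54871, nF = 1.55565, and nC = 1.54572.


Abbe number formula: Vd = (nd - 1) / (nF - nC)
  nd - 1 = 1.54871 - 1 = 0.54871
  nF - nC = 1.55565 - 1.54572 = 0.00993
  Vd = 0.54871 / 0.00993 = 55.26

55.26


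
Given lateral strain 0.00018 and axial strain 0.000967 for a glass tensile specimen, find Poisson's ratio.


Poisson's ratio: nu = lateral strain / axial strain
  nu = 0.00018 / 0.000967 = 0.1861

0.1861


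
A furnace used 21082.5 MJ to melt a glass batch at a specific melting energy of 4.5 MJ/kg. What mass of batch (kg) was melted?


Rearrange E = m * s for m:
  m = E / s
  m = 21082.5 / 4.5 = 4685.0 kg

4685.0 kg


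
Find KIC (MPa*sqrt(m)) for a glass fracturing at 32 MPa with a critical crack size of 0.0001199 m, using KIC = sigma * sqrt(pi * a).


Fracture toughness: KIC = sigma * sqrt(pi * a)
  pi * a = pi * 0.0001199 = 0.000376677
  sqrt(pi * a) = 0.019408
  KIC = 32 * 0.019408 = 0.621 MPa*sqrt(m)

0.621 MPa*sqrt(m)


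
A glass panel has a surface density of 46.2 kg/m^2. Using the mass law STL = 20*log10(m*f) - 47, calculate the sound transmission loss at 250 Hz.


Mass law: STL = 20 * log10(m * f) - 47
  m * f = 46.2 * 250 = 11550
  log10(11550) = 4.06258
  STL = 20 * 4.06258 - 47 = 81.2516 - 47 = 34.3 dB

34.3 dB


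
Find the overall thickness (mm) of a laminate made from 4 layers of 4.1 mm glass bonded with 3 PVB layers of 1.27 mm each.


Total thickness = glass contribution + PVB contribution
  Glass: 4 * 4.1 = 16.4 mm
  PVB: 3 * 1.27 = 3.81 mm
  Total = 16.4 + 3.81 = 20.21 mm

20.21 mm


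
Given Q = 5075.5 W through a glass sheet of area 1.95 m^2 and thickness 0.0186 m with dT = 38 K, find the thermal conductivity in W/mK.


Fourier's law rearranged: k = Q * t / (A * dT)
  Numerator = 5075.5 * 0.0186 = 94.4043
  Denominator = 1.95 * 38 = 74.1
  k = 94.4043 / 74.1 = 1.274 W/mK

1.274 W/mK


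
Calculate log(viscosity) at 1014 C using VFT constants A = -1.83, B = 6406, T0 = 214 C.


VFT equation: log(eta) = A + B / (T - T0)
  T - T0 = 1014 - 214 = 800
  B / (T - T0) = 6406 / 800 = 8.008
  log(eta) = -1.83 + 8.008 = 6.178

6.178


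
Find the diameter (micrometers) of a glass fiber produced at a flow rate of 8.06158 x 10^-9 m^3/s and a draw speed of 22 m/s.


Cross-sectional area from continuity:
  A = Q / v = 8.06158 x 10^-9 / 22 = 3.664355 x 10^-10 m^2
Diameter from circular cross-section:
  d = sqrt(4A / pi) * 10^6 (m -> um)
  d = sqrt(4 * 3.664355 x 10^-10 / pi) * 10^6 = 21.6 um

21.6 um


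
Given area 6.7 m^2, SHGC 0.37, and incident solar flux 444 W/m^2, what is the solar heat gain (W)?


Solar heat gain: Q = Area * SHGC * Irradiance
  Q = 6.7 * 0.37 * 444 = 1100.7 W

1100.7 W


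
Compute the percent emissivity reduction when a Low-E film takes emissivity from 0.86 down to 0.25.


Percentage reduction = (1 - coated/uncoated) * 100
  Ratio = 0.25 / 0.86 = 0.2907
  Reduction = (1 - 0.2907) * 100 = 70.9%

70.9%


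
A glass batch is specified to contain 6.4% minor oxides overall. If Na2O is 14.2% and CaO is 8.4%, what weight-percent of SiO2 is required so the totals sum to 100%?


Known pieces sum to 100%:
  SiO2 = 100 - (others + Na2O + CaO)
  SiO2 = 100 - (6.4 + 14.2 + 8.4) = 71.0%

71.0%


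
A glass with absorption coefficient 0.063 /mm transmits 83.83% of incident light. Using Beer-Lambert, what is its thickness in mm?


Rearrange T = exp(-alpha * thickness):
  thickness = -ln(T) / alpha
  T = 83.83/100 = 0.8383
  ln(T) = -0.17638
  -ln(T) = 0.17638
  thickness = 0.17638 / 0.063 = 2.8 mm

2.8 mm


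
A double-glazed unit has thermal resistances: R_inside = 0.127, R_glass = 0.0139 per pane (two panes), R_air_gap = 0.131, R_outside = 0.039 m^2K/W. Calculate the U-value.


Total thermal resistance (series):
  R_total = R_in + R_glass + R_air + R_glass + R_out
  R_total = 0.127 + 0.0139 + 0.131 + 0.0139 + 0.039 = 0.3248 m^2K/W
U-value = 1 / R_total = 1 / 0.3248 = 3.079 W/m^2K

3.079 W/m^2K


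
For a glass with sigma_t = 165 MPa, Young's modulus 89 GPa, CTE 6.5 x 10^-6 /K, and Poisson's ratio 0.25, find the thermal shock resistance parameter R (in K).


Thermal shock resistance: R = sigma * (1 - nu) / (E * alpha)
  Numerator = 165 * (1 - 0.25) = 123.75
  Denominator = 89 * 1000 * (6.5 x 10^-6) = 0.5785
  R = 123.75 / 0.5785 = 213.9 K

213.9 K


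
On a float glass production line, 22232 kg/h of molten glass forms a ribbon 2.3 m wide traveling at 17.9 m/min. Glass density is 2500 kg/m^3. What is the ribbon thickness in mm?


Ribbon cross-section from mass balance:
  Volume rate = throughput / density = 22232 / 2500 = 8.8928 m^3/h
  thickness = volume rate / (speed * 60 * width), i.e.
  thickness = throughput / (60 * speed * width * density) * 1000
  thickness = 22232 / (60 * 17.9 * 2.3 * 2500) * 1000 = 3.6 mm

3.6 mm


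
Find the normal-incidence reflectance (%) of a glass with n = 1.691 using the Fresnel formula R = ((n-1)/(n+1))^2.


Fresnel reflectance at normal incidence:
  R = ((n - 1)/(n + 1))^2
  (n - 1)/(n + 1) = (1.691 - 1)/(1.691 + 1) = 0.256782
  R = 0.256782^2 = 0.065937
  R(%) = 0.065937 * 100 = 6.594%

6.594%


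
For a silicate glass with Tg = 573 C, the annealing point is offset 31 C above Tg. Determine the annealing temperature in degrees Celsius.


The annealing temperature is Tg plus the offset:
  T_anneal = 573 + 31 = 604 C

604 C


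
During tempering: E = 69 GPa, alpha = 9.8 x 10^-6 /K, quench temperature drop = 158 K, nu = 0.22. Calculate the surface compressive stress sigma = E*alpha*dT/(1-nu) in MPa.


Tempering stress: sigma = E * alpha * dT / (1 - nu)
  E (MPa) = 69 * 1000 = 69000
  Numerator = 69000 * (9.8 x 10^-6) * 158 = 106.8396
  Denominator = 1 - 0.22 = 0.78
  sigma = 106.8396 / 0.78 = 137.0 MPa

137.0 MPa


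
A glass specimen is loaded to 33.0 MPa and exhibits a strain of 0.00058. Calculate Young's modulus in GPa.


Young's modulus: E = stress / strain
  E = 33.0 MPa / 0.00058 = 56896.55 MPa
Convert to GPa: 56896.55 / 1000 = 56.9 GPa

56.9 GPa


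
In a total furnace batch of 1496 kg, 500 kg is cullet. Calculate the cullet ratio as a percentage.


Cullet ratio = (cullet mass / total batch mass) * 100
  Ratio = 500 / 1496 * 100 = 33.42%

33.42%


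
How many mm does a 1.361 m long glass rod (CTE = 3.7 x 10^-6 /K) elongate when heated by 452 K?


Thermal expansion formula: dL = alpha * L0 * dT
  dL = (3.7 x 10^-6) * 1.361 * 452 = 0.00227614 m
Convert to mm: 0.00227614 * 1000 = 2.2761 mm

2.2761 mm


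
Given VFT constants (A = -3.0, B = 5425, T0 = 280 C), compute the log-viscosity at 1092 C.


VFT equation: log(eta) = A + B / (T - T0)
  T - T0 = 1092 - 280 = 812
  B / (T - T0) = 5425 / 812 = 6.681
  log(eta) = -3.0 + 6.681 = 3.681

3.681


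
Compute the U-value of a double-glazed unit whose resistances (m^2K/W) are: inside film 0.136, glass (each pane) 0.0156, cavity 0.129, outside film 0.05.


Total thermal resistance (series):
  R_total = R_in + R_glass + R_air + R_glass + R_out
  R_total = 0.136 + 0.0156 + 0.129 + 0.0156 + 0.05 = 0.3462 m^2K/W
U-value = 1 / R_total = 1 / 0.3462 = 2.889 W/m^2K

2.889 W/m^2K


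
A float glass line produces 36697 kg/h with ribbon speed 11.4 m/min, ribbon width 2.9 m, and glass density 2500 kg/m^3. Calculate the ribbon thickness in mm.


Ribbon cross-section from mass balance:
  Volume rate = throughput / density = 36697 / 2500 = 14.6788 m^3/h
  thickness = volume rate / (speed * 60 * width), i.e.
  thickness = throughput / (60 * speed * width * density) * 1000
  thickness = 36697 / (60 * 11.4 * 2.9 * 2500) * 1000 = 7.4 mm

7.4 mm


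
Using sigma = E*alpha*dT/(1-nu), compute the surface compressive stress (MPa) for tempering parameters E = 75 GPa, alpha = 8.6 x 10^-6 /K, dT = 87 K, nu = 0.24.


Tempering stress: sigma = E * alpha * dT / (1 - nu)
  E (MPa) = 75 * 1000 = 75000
  Numerator = 75000 * (8.6 x 10^-6) * 87 = 56.115
  Denominator = 1 - 0.24 = 0.76
  sigma = 56.115 / 0.76 = 73.8 MPa

73.8 MPa


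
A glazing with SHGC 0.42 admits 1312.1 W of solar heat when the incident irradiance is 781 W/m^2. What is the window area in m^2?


Rearrange Q = Area * SHGC * Irradiance:
  Area = Q / (SHGC * Irradiance)
  Area = 1312.1 / (0.42 * 781) = 4.0 m^2

4.0 m^2


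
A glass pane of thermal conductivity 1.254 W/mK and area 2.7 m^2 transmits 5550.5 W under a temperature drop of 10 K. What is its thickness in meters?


Fourier's law: t = k * A * dT / Q
  t = 1.254 * 2.7 * 10 / 5550.5
  t = 33.858 / 5550.5 = 0.0061 m

0.0061 m


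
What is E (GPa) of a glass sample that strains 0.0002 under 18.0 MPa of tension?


Young's modulus: E = stress / strain
  E = 18.0 MPa / 0.0002 = 90000 MPa
Convert to GPa: 90000 / 1000 = 90.0 GPa

90.0 GPa


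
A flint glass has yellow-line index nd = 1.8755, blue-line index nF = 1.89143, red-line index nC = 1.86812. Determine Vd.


Abbe number formula: Vd = (nd - 1) / (nF - nC)
  nd - 1 = 1.8755 - 1 = 0.8755
  nF - nC = 1.89143 - 1.86812 = 0.02331
  Vd = 0.8755 / 0.02331 = 37.56

37.56


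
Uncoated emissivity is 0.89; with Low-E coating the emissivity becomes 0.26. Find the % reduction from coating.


Percentage reduction = (1 - coated/uncoated) * 100
  Ratio = 0.26 / 0.89 = 0.2921
  Reduction = (1 - 0.2921) * 100 = 70.8%

70.8%


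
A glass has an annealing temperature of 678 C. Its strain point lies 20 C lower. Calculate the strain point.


Strain point = annealing point - difference:
  T_strain = 678 - 20 = 658 C

658 C


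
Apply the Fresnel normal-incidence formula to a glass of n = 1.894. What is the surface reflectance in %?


Fresnel reflectance at normal incidence:
  R = ((n - 1)/(n + 1))^2
  (n - 1)/(n + 1) = (1.894 - 1)/(1.894 + 1) = 0.308915
  R = 0.308915^2 = 0.0954285
  R(%) = 0.0954285 * 100 = 9.543%

9.543%


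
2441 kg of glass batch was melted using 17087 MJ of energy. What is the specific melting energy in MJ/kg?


Rearrange E = m * s for s:
  s = E / m
  s = 17087 / 2441 = 7.0 MJ/kg

7.0 MJ/kg


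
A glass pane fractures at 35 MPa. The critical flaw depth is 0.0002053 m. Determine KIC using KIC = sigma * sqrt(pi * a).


Fracture toughness: KIC = sigma * sqrt(pi * a)
  pi * a = pi * 0.0002053 = 0.000644969
  sqrt(pi * a) = 0.025396
  KIC = 35 * 0.025396 = 0.889 MPa*sqrt(m)

0.889 MPa*sqrt(m)


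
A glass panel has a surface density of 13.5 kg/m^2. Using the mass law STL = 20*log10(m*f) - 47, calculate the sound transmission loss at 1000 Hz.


Mass law: STL = 20 * log10(m * f) - 47
  m * f = 13.5 * 1000 = 13500
  log10(13500) = 4.13033
  STL = 20 * 4.13033 - 47 = 82.6066 - 47 = 35.6 dB

35.6 dB


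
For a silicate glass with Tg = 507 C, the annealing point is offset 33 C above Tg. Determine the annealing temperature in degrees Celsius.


The annealing temperature is Tg plus the offset:
  T_anneal = 507 + 33 = 540 C

540 C


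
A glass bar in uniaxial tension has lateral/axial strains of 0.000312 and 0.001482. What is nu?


Poisson's ratio: nu = lateral strain / axial strain
  nu = 0.000312 / 0.001482 = 0.2105

0.2105


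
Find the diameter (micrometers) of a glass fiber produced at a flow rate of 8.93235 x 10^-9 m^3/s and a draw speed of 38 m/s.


Cross-sectional area from continuity:
  A = Q / v = 8.93235 x 10^-9 / 38 = 2.350618 x 10^-10 m^2
Diameter from circular cross-section:
  d = sqrt(4A / pi) * 10^6 (m -> um)
  d = sqrt(4 * 2.350618 x 10^-10 / pi) * 10^6 = 17.3 um

17.3 um


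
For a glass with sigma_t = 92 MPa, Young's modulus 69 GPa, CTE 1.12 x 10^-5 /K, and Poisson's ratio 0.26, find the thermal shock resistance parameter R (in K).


Thermal shock resistance: R = sigma * (1 - nu) / (E * alpha)
  Numerator = 92 * (1 - 0.26) = 68.08
  Denominator = 69 * 1000 * (1.12 x 10^-5) = 0.7728
  R = 68.08 / 0.7728 = 88.1 K

88.1 K


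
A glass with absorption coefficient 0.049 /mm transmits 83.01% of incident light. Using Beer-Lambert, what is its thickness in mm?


Rearrange T = exp(-alpha * thickness):
  thickness = -ln(T) / alpha
  T = 83.01/100 = 0.8301
  ln(T) = -0.18621
  -ln(T) = 0.18621
  thickness = 0.18621 / 0.049 = 3.8 mm

3.8 mm


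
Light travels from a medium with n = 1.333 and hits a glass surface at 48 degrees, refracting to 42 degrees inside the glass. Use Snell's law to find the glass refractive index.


Apply Snell's law: n1 * sin(theta1) = n2 * sin(theta2)
  n2 = n1 * sin(theta1) / sin(theta2)
  sin(48) = 0.743145
  sin(42) = 0.669131
  n2 = 1.333 * 0.743145 / 0.669131 = 1.4804

1.4804


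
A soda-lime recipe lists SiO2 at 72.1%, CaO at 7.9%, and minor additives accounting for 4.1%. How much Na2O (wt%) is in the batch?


Pieces sum to 100%:
  Na2O = 100 - (SiO2 + CaO + others)
  Na2O = 100 - (72.1 + 7.9 + 4.1) = 15.9%

15.9%


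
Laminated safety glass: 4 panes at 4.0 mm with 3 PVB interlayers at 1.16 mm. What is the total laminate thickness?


Total thickness = glass contribution + PVB contribution
  Glass: 4 * 4.0 = 16.0 mm
  PVB: 3 * 1.16 = 3.48 mm
  Total = 16.0 + 3.48 = 19.48 mm

19.48 mm


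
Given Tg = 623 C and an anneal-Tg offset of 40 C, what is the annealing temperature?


The annealing temperature is Tg plus the offset:
  T_anneal = 623 + 40 = 663 C

663 C


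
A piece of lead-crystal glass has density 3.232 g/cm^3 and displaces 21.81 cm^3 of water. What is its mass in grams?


Rearrange rho = m / V:
  m = rho * V
  m = 3.232 * 21.81 = 70.49 g

70.49 g


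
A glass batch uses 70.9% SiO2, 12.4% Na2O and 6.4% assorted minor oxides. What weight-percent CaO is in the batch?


Pieces sum to 100%:
  CaO = 100 - (SiO2 + Na2O + others)
  CaO = 100 - (70.9 + 12.4 + 6.4) = 10.3%

10.3%


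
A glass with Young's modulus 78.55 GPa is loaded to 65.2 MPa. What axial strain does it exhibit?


Rearrange E = sigma / epsilon:
  epsilon = sigma / E
  E (MPa) = 78.55 * 1000 = 78550
  epsilon = 65.2 / 78550 = 0.00083

0.00083


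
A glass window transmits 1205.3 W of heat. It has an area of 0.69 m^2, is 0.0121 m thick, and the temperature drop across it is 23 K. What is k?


Fourier's law rearranged: k = Q * t / (A * dT)
  Numerator = 1205.3 * 0.0121 = 14.58413
  Denominator = 0.69 * 23 = 15.87
  k = 14.58413 / 15.87 = 0.919 W/mK

0.919 W/mK


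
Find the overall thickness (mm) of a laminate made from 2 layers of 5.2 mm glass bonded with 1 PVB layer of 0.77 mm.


Total thickness = glass contribution + PVB contribution
  Glass: 2 * 5.2 = 10.4 mm
  PVB: 1 * 0.77 = 0.77 mm
  Total = 10.4 + 0.77 = 11.17 mm

11.17 mm


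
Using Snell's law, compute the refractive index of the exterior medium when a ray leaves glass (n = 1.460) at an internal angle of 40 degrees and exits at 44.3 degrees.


Apply Snell's law: n1 * sin(theta1) = n2 * sin(theta2)
  n2 = n1 * sin(theta1) / sin(theta2)
  sin(40) = 0.642788
  sin(44.3) = 0.698415
  n2 = 1.460 * 0.642788 / 0.698415 = 1.3437

1.3437


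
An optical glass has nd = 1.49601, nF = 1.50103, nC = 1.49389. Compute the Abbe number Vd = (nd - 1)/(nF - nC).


Abbe number formula: Vd = (nd - 1) / (nF - nC)
  nd - 1 = 1.49601 - 1 = 0.49601
  nF - nC = 1.50103 - 1.49389 = 0.00714
  Vd = 0.49601 / 0.00714 = 69.47

69.47


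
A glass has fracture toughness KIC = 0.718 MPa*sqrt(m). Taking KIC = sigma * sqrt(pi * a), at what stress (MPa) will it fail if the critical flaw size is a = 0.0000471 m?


Rearrange KIC = sigma * sqrt(pi * a):
  sigma = KIC / sqrt(pi * a)
  sqrt(pi * 0.0000471) = 0.012164
  sigma = 0.718 / 0.012164 = 59.03 MPa

59.03 MPa


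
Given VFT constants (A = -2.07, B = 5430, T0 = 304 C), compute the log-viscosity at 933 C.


VFT equation: log(eta) = A + B / (T - T0)
  T - T0 = 933 - 304 = 629
  B / (T - T0) = 5430 / 629 = 8.633
  log(eta) = -2.07 + 8.633 = 6.563

6.563


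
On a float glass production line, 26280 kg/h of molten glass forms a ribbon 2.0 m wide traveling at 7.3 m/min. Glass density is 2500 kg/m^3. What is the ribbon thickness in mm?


Ribbon cross-section from mass balance:
  Volume rate = throughput / density = 26280 / 2500 = 10.512 m^3/h
  thickness = volume rate / (speed * 60 * width), i.e.
  thickness = throughput / (60 * speed * width * density) * 1000
  thickness = 26280 / (60 * 7.3 * 2.0 * 2500) * 1000 = 12.0 mm

12.0 mm


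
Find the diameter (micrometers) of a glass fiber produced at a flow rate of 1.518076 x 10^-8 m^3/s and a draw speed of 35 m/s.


Cross-sectional area from continuity:
  A = Q / v = 1.518076 x 10^-8 / 35 = 4.33736 x 10^-10 m^2
Diameter from circular cross-section:
  d = sqrt(4A / pi) * 10^6 (m -> um)
  d = sqrt(4 * 4.33736 x 10^-10 / pi) * 10^6 = 23.5 um

23.5 um


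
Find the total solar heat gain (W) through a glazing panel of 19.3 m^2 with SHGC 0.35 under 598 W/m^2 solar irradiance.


Solar heat gain: Q = Area * SHGC * Irradiance
  Q = 19.3 * 0.35 * 598 = 4039.5 W

4039.5 W


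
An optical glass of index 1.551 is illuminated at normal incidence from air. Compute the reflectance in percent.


Fresnel reflectance at normal incidence:
  R = ((n - 1)/(n + 1))^2
  (n - 1)/(n + 1) = (1.551 - 1)/(1.551 + 1) = 0.215994
  R = 0.215994^2 = 0.0466534
  R(%) = 0.0466534 * 100 = 4.665%

4.665%


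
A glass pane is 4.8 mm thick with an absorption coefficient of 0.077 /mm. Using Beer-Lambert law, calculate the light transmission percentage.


Beer-Lambert law: T = exp(-alpha * thickness)
  exponent = -0.077 * 4.8 = -0.3696
  T = exp(-0.3696) = 0.691
  Percentage = 0.691 * 100 = 69.1%

69.1%


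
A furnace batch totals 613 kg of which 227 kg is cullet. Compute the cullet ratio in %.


Cullet ratio = (cullet mass / total batch mass) * 100
  Ratio = 227 / 613 * 100 = 37.03%

37.03%


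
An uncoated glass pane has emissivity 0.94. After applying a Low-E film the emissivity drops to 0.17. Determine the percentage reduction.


Percentage reduction = (1 - coated/uncoated) * 100
  Ratio = 0.17 / 0.94 = 0.1809
  Reduction = (1 - 0.1809) * 100 = 81.9%

81.9%


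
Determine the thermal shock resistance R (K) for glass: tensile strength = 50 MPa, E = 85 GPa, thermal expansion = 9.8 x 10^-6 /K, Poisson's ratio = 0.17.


Thermal shock resistance: R = sigma * (1 - nu) / (E * alpha)
  Numerator = 50 * (1 - 0.17) = 41.5
  Denominator = 85 * 1000 * (9.8 x 10^-6) = 0.833
  R = 41.5 / 0.833 = 49.8 K

49.8 K


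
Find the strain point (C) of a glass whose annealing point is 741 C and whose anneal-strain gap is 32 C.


Strain point = annealing point - difference:
  T_strain = 741 - 32 = 709 C

709 C


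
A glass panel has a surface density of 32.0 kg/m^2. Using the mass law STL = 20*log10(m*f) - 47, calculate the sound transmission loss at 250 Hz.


Mass law: STL = 20 * log10(m * f) - 47
  m * f = 32.0 * 250 = 8000
  log10(8000) = 3.90309
  STL = 20 * 3.90309 - 47 = 78.0618 - 47 = 31.1 dB

31.1 dB


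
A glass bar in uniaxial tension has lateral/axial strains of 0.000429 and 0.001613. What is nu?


Poisson's ratio: nu = lateral strain / axial strain
  nu = 0.000429 / 0.001613 = 0.266

0.266
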